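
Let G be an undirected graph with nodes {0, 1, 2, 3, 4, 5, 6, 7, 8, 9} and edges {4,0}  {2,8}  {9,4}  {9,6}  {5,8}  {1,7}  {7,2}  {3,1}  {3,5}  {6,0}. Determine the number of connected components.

Starting from 0 we can reach 0, 4, 6, 9. That is one component of size 4.
Starting from 1 we can reach 1, 2, 3, 5, 7, 8. That is one component of size 6.
Total: 2 components.

2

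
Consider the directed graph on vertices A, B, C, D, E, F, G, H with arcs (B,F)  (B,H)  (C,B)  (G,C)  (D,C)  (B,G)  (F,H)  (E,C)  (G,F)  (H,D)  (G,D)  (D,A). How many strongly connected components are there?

3

{B, C, D, F, G, H} are all mutually reachable — one SCC of size 6.
{A} is an SCC by itself.
{E} is an SCC by itself.
That gives 3 strongly connected components.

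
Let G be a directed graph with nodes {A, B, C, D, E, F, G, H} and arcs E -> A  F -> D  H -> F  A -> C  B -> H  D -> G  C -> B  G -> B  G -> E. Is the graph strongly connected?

Yes

From E we can reach every vertex (A, B, C, D, E, F, G, H), and every vertex can reach E (A, B, C, D, E, F, G, H). So the whole graph is one strongly connected component.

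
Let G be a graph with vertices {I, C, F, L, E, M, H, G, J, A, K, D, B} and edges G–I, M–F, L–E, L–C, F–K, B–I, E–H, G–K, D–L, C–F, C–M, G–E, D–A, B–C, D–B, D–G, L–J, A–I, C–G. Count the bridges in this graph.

2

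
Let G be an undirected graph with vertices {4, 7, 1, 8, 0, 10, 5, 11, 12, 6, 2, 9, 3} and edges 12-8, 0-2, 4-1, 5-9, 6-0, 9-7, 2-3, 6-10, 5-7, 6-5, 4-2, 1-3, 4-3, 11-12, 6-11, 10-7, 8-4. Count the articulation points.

1

Removing 6 increases the component count from 1 to 2, so 6 is a cut vertex.
By contrast removing 11 leaves 1 component; it is not a cut vertex. No other vertex is a cut vertex either.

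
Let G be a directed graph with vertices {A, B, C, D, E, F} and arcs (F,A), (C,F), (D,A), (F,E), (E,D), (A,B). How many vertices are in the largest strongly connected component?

{A} is an SCC by itself.
{D} is an SCC by itself.
{B} is an SCC by itself.
{C} is an SCC by itself.
{E} is an SCC by itself.
(and 1 more singleton SCC)
The largest has 1 vertex.

1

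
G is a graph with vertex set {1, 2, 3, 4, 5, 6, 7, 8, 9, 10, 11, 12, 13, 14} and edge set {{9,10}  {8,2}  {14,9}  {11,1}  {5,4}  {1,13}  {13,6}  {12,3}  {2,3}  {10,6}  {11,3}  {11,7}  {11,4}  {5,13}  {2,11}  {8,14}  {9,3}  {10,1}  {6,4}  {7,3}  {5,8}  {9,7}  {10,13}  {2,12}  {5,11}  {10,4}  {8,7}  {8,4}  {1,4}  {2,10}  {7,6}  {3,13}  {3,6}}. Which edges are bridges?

The edges on the cycle 5-8-2-12-3-11-5 are not bridges since each lies on that cycle.
Every edge lies on some cycle, so there are no bridges.

none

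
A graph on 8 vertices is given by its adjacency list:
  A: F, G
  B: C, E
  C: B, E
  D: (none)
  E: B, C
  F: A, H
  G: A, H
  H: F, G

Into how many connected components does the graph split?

3

D is isolated — a component by itself.
Starting from B we can reach B, C, E. That is one component of size 3.
Starting from A we can reach A, F, G, H. That is one component of size 4.
Total: 3 components.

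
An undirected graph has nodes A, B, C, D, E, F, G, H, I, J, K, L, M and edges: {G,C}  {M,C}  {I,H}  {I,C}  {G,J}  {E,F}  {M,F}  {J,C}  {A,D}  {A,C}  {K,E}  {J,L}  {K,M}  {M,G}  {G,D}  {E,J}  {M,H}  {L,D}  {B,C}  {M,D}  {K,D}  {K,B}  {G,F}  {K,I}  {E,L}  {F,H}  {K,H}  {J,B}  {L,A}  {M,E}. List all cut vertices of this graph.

none

Removing J, for instance, still leaves 1 component. No single vertex removal increases the component count — the graph has no articulation points.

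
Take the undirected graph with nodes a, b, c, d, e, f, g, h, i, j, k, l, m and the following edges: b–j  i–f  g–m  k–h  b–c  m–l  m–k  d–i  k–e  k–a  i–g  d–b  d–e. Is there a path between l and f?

Yes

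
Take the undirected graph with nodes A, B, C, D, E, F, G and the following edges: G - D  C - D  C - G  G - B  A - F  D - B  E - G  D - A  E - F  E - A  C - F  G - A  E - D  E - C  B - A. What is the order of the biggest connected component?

Starting from A we can reach A, B, C, D, E, F, G. That is one component of size 7.
The largest has 7 vertices.

7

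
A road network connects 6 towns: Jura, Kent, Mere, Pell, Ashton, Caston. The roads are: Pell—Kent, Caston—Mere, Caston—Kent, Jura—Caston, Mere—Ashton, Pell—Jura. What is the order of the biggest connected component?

6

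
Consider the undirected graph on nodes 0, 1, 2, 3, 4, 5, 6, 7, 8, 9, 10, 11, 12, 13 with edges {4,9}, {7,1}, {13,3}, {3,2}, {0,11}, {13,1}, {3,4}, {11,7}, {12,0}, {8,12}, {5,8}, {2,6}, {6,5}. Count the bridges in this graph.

2

The edges on the cycle 13-3-2-6-5-8-12-0-11-7-1-13 are not bridges since each lies on that cycle.
But removing 3—4 disconnects 3 from 4; removing 4—9 disconnects 4 from 9 — these are bridges.
That makes 2 bridges.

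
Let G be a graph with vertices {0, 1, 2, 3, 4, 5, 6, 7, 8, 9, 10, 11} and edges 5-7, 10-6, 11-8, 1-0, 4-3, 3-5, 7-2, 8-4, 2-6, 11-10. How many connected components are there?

9 is isolated — a component by itself.
Starting from 0 we can reach 0, 1. That is one component of size 2.
Starting from 2 we can reach 2, 3, 4, 5, 6, 7, 8, 10, 11. That is one component of size 9.
Total: 3 components.

3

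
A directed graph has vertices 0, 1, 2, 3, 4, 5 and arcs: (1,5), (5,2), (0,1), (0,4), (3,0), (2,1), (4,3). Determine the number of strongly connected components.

2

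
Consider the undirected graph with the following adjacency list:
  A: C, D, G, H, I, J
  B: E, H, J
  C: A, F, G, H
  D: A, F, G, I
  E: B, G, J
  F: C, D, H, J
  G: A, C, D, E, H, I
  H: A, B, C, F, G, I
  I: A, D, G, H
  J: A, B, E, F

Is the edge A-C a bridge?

After removing A-C, the path A-H-C still connects them, so the edge is not a bridge.

No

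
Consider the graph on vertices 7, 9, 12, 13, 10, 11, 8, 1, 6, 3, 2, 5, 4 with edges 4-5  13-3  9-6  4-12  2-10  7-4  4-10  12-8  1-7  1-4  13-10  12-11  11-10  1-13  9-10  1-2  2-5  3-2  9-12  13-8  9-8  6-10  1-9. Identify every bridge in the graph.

The edges on the cycle 1-7-4-1 are not bridges since each lies on that cycle.
Every edge lies on some cycle, so there are no bridges.

none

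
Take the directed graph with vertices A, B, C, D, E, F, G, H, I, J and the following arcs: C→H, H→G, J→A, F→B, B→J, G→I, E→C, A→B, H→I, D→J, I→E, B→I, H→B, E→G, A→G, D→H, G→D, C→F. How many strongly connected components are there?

{A, B, C, D, E, F, G, H, I, J} are all mutually reachable — one SCC of size 10.
That gives 1 strongly connected component.

1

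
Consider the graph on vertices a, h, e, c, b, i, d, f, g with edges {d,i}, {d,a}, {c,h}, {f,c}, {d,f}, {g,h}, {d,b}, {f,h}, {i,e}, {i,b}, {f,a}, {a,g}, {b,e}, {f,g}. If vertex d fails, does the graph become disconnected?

Yes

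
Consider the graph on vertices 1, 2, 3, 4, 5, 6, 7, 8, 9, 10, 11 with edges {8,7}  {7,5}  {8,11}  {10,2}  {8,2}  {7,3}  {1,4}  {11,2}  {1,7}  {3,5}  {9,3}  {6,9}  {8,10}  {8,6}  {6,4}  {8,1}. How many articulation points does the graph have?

Removing 8 increases the component count from 1 to 2, so 8 is a cut vertex.
By contrast removing 4 leaves 1 component; it is not a cut vertex. No other vertex is a cut vertex either.

1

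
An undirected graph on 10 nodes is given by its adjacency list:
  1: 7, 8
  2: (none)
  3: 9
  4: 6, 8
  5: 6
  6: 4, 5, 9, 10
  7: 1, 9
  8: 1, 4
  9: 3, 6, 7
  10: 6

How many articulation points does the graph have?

2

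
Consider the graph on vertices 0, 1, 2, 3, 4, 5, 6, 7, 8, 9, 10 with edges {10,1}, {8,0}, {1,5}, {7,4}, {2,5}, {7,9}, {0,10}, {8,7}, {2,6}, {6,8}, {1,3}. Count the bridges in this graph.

4

The edges on the cycle 2-6-8-0-10-1-5-2 are not bridges since each lies on that cycle.
But removing 8–7 disconnects 8 from 7; removing 3–1 disconnects 3 from 1; removing 4–7 disconnects 4 from 7; removing 9–7 disconnects 9 from 7 — these are bridges.
That makes 4 bridges.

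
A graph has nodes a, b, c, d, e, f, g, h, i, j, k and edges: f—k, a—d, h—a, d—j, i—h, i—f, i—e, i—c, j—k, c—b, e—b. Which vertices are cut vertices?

i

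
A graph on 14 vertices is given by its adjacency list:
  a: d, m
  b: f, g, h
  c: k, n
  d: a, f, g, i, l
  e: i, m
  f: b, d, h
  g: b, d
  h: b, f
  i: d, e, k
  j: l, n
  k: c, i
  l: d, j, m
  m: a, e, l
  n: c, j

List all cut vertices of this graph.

Removing d increases the component count from 1 to 2, so d is a cut vertex.
By contrast removing k leaves 1 component; it is not a cut vertex. No other vertex is a cut vertex either.

d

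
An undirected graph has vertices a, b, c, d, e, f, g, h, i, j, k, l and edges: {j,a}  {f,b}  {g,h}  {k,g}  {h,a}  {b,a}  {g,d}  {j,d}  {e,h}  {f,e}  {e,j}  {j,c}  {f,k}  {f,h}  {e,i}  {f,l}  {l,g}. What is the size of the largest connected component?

12

Starting from a we can reach a, b, c, d, e, f, g, h, i, j, k, l. That is one component of size 12.
The largest has 12 vertices.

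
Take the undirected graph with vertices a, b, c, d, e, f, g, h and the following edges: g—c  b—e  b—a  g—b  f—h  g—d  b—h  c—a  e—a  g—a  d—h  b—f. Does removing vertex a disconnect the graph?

No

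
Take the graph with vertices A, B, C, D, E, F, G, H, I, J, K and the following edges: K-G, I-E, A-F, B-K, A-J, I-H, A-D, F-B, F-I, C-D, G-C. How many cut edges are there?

The edges on the cycle A-F-B-K-G-C-D-A are not bridges since each lies on that cycle.
But removing H-I disconnects H from I; removing F-I disconnects F from I; removing E-I disconnects E from I; removing A-J disconnects A from J — these are bridges.
That makes 4 bridges.

4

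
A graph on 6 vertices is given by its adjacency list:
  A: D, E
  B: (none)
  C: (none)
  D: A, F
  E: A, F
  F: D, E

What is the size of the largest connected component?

4

B is isolated — a component by itself.
C is isolated — a component by itself.
Starting from A we can reach A, D, E, F. That is one component of size 4.
The largest has 4 vertices.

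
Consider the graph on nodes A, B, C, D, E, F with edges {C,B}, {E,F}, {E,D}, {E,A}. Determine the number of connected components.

2

Starting from B we can reach B, C. That is one component of size 2.
Starting from A we can reach A, D, E, F. That is one component of size 4.
Total: 2 components.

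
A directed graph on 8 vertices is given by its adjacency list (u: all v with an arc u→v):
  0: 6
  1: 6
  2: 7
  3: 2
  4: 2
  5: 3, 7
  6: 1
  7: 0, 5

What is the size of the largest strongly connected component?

{2, 3, 5, 7} are all mutually reachable — one SCC of size 4.
{1, 6} are all mutually reachable — one SCC of size 2.
{4} is an SCC by itself.
{0} is an SCC by itself.
The largest has 4 vertices.

4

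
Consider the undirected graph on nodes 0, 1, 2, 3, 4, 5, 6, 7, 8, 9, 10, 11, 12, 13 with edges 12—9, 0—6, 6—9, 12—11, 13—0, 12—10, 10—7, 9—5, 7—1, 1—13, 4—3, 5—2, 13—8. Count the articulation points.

Removing 5 increases the component count from 2 to 3, so 5 is a cut vertex.
Removing 9 increases the component count from 2 to 3, so 9 is a cut vertex.
Removing 12 increases the component count from 2 to 3, so 12 is a cut vertex.
Likewise 13 is a cut vertex.
By contrast removing 0 leaves 2 components; it is not a cut vertex. No other vertex is a cut vertex either.

4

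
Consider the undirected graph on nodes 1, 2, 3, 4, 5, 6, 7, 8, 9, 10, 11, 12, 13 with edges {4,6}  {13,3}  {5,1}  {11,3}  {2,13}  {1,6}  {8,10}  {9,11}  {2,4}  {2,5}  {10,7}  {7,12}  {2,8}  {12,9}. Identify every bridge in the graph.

none

The edges on the cycle 2-8-10-7-12-9-11-3-13-2 are not bridges since each lies on that cycle.
Every edge lies on some cycle, so there are no bridges.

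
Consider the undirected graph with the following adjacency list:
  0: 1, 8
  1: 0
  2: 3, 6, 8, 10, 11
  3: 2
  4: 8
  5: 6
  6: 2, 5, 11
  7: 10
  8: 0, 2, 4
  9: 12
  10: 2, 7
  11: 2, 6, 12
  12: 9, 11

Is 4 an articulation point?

No

Deleting 4 leaves 1 component (was 1), so 4 is not a cut vertex.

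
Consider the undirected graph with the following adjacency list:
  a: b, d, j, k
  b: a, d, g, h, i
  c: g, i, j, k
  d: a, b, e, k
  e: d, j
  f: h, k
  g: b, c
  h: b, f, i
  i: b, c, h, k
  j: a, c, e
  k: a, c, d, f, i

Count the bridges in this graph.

The edges on the cycle i-b-g-c-i are not bridges since each lies on that cycle.
Every edge lies on some cycle, so there are no bridges.

0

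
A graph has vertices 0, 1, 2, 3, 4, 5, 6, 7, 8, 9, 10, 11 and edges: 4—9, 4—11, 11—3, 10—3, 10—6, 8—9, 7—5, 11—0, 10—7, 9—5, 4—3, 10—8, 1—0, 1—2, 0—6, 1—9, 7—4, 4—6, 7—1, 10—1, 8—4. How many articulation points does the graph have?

1

Removing 1 increases the component count from 1 to 2, so 1 is a cut vertex.
By contrast removing 4 leaves 1 component; it is not a cut vertex. No other vertex is a cut vertex either.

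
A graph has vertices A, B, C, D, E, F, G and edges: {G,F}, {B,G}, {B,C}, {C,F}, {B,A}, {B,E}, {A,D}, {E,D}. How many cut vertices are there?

1

Removing B increases the component count from 1 to 2, so B is a cut vertex.
By contrast removing E leaves 1 component; it is not a cut vertex. No other vertex is a cut vertex either.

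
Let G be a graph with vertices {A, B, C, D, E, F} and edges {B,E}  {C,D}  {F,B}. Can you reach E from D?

No

The component containing D is {C, D}, and E is not in it.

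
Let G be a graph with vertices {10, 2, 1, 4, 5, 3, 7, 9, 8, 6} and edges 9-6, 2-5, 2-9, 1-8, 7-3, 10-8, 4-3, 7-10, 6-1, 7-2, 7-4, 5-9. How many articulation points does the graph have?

1

Removing 7 increases the component count from 1 to 2, so 7 is a cut vertex.
By contrast removing 3 leaves 1 component; it is not a cut vertex. No other vertex is a cut vertex either.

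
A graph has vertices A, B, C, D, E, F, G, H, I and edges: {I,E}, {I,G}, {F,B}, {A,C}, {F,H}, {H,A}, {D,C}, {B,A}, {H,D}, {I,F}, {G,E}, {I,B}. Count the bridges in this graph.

0

The edges on the cycle I-G-E-I are not bridges since each lies on that cycle.
Every edge lies on some cycle, so there are no bridges.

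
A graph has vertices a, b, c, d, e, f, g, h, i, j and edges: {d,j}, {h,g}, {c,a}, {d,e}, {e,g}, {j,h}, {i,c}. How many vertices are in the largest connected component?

b is isolated — a component by itself.
f is isolated — a component by itself.
Starting from a we can reach a, c, i. That is one component of size 3.
Starting from d we can reach d, e, g, h, j. That is one component of size 5.
The largest has 5 vertices.

5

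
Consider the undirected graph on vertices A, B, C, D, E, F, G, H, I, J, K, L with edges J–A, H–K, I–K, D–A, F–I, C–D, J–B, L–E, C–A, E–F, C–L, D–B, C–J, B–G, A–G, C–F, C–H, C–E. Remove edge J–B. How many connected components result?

J and B are still connected via J-C-D-B, so the component count stays at 1.

1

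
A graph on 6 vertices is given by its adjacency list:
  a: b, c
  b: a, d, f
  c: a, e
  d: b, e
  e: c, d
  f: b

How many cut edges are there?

The edges on the cycle d-b-a-c-e-d are not bridges since each lies on that cycle.
But removing b-f disconnects b from f — this is a bridge.

1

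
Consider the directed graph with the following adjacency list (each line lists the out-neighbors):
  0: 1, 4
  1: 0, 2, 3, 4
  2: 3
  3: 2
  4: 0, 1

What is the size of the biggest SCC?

3

{0, 1, 4} are all mutually reachable — one SCC of size 3.
{2, 3} are all mutually reachable — one SCC of size 2.
The largest has 3 vertices.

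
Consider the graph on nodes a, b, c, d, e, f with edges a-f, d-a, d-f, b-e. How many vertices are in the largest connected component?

3

c is isolated — a component by itself.
Starting from b we can reach b, e. That is one component of size 2.
Starting from a we can reach a, d, f. That is one component of size 3.
The largest has 3 vertices.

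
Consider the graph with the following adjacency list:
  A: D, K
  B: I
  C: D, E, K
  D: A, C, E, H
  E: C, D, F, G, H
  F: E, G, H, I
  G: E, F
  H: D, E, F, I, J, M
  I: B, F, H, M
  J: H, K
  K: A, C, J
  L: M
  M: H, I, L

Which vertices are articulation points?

Removing I increases the component count from 1 to 2, so I is a cut vertex.
Removing M increases the component count from 1 to 2, so M is a cut vertex.
By contrast removing B leaves 1 component; it is not a cut vertex. No other vertex is a cut vertex either.

I, M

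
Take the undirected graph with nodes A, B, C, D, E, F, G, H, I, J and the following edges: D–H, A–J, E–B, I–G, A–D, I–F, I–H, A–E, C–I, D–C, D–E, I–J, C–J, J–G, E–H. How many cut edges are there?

The edges on the cycle C-I-G-J-C are not bridges since each lies on that cycle.
But removing B–E disconnects B from E; removing F–I disconnects F from I — these are bridges.
That makes 2 bridges.

2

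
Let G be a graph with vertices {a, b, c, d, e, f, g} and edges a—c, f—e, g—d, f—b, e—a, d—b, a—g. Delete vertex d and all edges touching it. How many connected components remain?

1

With d gone, the remaining components are: {a, b, c, e, f, g}.
That is 1 component.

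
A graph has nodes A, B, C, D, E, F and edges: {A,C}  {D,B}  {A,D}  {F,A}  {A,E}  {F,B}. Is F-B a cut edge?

After removing F-B, the path F-A-D-B still connects them, so the edge is not a bridge.

No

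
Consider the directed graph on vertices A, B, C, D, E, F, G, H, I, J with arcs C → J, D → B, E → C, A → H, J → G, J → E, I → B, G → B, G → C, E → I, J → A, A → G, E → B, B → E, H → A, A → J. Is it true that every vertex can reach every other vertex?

There is no directed path from A to F, so the graph is not strongly connected.

No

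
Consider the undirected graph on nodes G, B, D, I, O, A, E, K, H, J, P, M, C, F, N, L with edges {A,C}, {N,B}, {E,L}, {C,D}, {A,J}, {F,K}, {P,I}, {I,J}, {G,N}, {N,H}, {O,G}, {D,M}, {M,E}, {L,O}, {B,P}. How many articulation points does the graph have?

1

Removing N increases the component count from 2 to 3, so N is a cut vertex.
By contrast removing H leaves 2 components; it is not a cut vertex. No other vertex is a cut vertex either.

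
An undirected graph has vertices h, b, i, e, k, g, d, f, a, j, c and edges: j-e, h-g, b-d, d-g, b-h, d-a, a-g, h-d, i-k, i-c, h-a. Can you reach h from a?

Yes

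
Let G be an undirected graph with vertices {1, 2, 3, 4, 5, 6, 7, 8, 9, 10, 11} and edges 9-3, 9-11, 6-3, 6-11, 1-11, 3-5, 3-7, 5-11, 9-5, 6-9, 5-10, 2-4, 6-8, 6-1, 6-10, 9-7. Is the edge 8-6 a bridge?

Yes

Removing 8-6 leaves no path between 8 and 6: the component count goes from 2 to 3. So it is a bridge.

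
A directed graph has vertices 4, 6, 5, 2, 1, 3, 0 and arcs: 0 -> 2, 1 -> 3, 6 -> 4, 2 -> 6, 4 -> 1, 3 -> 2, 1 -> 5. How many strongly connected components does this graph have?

3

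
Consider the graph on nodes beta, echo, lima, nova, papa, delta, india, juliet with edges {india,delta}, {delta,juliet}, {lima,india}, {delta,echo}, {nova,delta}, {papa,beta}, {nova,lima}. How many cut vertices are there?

1

Removing delta increases the component count from 2 to 4, so delta is a cut vertex.
By contrast removing beta leaves 2 components; it is not a cut vertex. No other vertex is a cut vertex either.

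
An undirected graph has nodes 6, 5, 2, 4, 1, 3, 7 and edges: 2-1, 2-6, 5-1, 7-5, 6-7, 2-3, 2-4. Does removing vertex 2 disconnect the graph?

Yes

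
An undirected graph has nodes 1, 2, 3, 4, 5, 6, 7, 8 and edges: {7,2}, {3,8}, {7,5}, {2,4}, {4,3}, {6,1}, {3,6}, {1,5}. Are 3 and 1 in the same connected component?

Yes

From 3 we can reach 1, 2, 3, 4, 5, 6, 7, 8, which includes 1.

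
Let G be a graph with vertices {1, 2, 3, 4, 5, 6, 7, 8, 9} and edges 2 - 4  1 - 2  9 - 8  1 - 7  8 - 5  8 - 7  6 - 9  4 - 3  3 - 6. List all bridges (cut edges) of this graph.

The edges on the cycle 1-2-4-3-6-9-8-7-1 are not bridges since each lies on that cycle.
But removing 5 - 8 disconnects 5 from 8 — this is a bridge.

5-8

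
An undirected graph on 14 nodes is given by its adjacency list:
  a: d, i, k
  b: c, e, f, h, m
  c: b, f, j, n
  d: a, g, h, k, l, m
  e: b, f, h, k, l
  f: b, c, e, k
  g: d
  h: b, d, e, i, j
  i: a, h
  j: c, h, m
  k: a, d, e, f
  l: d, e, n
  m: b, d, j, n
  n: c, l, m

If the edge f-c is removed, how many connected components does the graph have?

1

f and c are still connected via f-b-c, so the component count stays at 1.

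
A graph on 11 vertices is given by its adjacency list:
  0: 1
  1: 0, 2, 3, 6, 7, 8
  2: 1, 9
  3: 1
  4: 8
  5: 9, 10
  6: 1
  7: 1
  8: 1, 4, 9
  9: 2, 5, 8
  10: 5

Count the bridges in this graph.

7

The edges on the cycle 1-2-9-8-1 are not bridges since each lies on that cycle.
But removing 8-4 disconnects 8 from 4; removing 1-7 disconnects 1 from 7; removing 1-0 disconnects 1 from 0; removing 9-5 disconnects 9 from 5 — these are bridges.
In total 7 edges are bridges.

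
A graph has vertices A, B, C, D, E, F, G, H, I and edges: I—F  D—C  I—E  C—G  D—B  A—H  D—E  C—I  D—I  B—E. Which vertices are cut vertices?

Removing C increases the component count from 2 to 3, so C is a cut vertex.
Removing I increases the component count from 2 to 3, so I is a cut vertex.
By contrast removing D leaves 2 components; it is not a cut vertex. No other vertex is a cut vertex either.

C, I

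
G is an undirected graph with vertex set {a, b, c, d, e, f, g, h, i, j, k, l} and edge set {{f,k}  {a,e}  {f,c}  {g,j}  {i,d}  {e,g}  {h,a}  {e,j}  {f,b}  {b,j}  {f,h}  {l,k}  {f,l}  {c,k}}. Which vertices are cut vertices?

f

Removing f increases the component count from 2 to 3, so f is a cut vertex.
By contrast removing k leaves 2 components; it is not a cut vertex. No other vertex is a cut vertex either.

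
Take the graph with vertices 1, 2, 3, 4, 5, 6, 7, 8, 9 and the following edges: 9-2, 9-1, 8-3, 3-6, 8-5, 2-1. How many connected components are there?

7 is isolated — a component by itself.
4 is isolated — a component by itself.
Starting from 1 we can reach 1, 2, 9. That is one component of size 3.
Starting from 3 we can reach 3, 5, 6, 8. That is one component of size 4.
Total: 4 components.

4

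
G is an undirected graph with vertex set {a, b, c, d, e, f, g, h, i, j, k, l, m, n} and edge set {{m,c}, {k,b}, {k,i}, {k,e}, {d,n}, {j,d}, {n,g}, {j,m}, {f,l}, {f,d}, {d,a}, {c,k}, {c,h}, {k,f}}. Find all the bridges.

a-d, b-k, c-h, d-n, e-k, f-l, g-n, i-k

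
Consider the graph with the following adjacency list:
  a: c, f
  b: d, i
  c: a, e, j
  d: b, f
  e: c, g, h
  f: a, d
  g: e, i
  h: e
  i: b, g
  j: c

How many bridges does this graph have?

2

The edges on the cycle a-c-e-g-i-b-d-f-a are not bridges since each lies on that cycle.
But removing h-e disconnects h from e; removing c-j disconnects c from j — these are bridges.
That makes 2 bridges.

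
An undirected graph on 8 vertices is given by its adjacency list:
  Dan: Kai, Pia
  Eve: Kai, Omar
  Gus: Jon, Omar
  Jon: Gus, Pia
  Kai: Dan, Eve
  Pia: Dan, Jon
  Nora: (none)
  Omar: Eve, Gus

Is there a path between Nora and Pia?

The component containing Nora is {Nora}, and Pia is not in it.

No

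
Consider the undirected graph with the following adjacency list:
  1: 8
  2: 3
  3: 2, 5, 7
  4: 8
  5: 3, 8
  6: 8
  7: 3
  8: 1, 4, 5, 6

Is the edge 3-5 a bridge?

Yes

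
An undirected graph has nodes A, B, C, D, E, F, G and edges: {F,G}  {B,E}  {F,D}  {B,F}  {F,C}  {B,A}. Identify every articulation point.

Removing B increases the component count from 1 to 3, so B is a cut vertex.
Removing F increases the component count from 1 to 4, so F is a cut vertex.
By contrast removing A leaves 1 component; it is not a cut vertex. No other vertex is a cut vertex either.

B, F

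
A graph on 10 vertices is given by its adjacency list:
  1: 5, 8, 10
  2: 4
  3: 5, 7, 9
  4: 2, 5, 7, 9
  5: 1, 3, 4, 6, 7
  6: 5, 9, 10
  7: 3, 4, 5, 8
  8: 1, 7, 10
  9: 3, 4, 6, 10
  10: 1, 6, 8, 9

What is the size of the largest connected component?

Starting from 1 we can reach 1, 2, 3, 4, 5, 6, 7, 8, 9, 10. That is one component of size 10.
The largest has 10 vertices.

10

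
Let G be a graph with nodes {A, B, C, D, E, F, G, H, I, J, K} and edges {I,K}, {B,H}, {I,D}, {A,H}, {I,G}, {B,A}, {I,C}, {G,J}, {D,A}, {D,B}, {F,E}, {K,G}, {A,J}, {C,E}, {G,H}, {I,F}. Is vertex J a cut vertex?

No

Deleting J leaves 1 component (was 1) (its neighbors A, G remain connected to each other), so J is not a cut vertex.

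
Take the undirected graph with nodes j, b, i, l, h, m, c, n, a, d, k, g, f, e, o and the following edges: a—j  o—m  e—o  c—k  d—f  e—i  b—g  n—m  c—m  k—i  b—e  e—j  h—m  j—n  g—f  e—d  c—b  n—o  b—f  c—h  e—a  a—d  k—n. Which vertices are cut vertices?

none

Removing m, for instance, still leaves 2 components. No single vertex removal increases the component count — the graph has no articulation points.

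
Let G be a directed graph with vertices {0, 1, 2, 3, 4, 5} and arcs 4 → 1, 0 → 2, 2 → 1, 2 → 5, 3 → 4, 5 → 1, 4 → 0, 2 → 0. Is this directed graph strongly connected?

There is no directed path from 5 to 3, so the graph is not strongly connected.

No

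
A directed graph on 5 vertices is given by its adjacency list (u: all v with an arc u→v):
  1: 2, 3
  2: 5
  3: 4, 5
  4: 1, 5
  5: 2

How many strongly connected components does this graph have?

{1, 3, 4} are all mutually reachable — one SCC of size 3.
{2, 5} are all mutually reachable — one SCC of size 2.
That gives 2 strongly connected components.

2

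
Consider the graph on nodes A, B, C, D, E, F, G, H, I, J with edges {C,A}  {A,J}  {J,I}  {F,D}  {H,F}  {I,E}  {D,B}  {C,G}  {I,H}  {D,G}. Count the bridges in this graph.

The edges on the cycle C-A-J-I-H-F-D-G-C are not bridges since each lies on that cycle.
But removing E - I disconnects E from I; removing B - D disconnects B from D — these are bridges.
That makes 2 bridges.

2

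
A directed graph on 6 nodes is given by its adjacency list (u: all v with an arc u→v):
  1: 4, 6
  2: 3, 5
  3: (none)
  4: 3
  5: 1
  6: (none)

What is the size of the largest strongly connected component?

{1} is an SCC by itself.
{4} is an SCC by itself.
{2} is an SCC by itself.
{6} is an SCC by itself.
{3} is an SCC by itself.
(and 1 more singleton SCC)
The largest has 1 vertex.

1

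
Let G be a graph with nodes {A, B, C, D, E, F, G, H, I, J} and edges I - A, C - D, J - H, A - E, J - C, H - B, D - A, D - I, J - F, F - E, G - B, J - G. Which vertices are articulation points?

J

Removing J increases the component count from 1 to 2, so J is a cut vertex.
By contrast removing F leaves 1 component; it is not a cut vertex. No other vertex is a cut vertex either.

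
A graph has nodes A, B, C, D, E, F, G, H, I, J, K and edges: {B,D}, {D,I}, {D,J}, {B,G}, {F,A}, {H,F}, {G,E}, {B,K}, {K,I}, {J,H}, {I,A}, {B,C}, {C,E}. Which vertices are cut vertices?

Removing B increases the component count from 1 to 2, so B is a cut vertex.
By contrast removing I leaves 1 component; it is not a cut vertex. No other vertex is a cut vertex either.

B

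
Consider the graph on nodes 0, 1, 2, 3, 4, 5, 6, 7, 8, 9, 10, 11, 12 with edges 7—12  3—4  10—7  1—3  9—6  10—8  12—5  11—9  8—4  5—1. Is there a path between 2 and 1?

No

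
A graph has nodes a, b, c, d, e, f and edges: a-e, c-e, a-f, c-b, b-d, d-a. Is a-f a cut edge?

Removing a-f leaves no path between a and f: the component count goes from 1 to 2. So it is a bridge.

Yes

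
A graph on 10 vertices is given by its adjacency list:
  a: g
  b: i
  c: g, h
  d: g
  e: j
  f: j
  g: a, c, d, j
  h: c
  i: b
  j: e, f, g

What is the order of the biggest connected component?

8

Starting from b we can reach b, i. That is one component of size 2.
Starting from a we can reach a, c, d, e, f, g, h, j. That is one component of size 8.
The largest has 8 vertices.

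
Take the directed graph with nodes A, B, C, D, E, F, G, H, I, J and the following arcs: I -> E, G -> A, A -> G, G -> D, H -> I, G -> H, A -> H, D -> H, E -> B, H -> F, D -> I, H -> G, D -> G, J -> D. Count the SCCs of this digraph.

7

{A, D, G, H} are all mutually reachable — one SCC of size 4.
{C} is an SCC by itself.
{E} is an SCC by itself.
{J} is an SCC by itself.
{F} is an SCC by itself.
(and 2 more singleton SCCs)
That gives 7 strongly connected components.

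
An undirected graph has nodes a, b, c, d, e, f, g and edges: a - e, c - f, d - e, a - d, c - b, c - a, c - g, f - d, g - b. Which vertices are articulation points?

c

Removing c increases the component count from 1 to 2, so c is a cut vertex.
By contrast removing f leaves 1 component; it is not a cut vertex. No other vertex is a cut vertex either.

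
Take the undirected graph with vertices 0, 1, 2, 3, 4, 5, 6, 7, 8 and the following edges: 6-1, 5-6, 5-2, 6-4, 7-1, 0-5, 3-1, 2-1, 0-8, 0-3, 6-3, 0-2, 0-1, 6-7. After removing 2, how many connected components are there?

With 2 gone, the remaining components are: {0, 1, 3, 4, 5, 6, 7, 8}.
That is 1 component.

1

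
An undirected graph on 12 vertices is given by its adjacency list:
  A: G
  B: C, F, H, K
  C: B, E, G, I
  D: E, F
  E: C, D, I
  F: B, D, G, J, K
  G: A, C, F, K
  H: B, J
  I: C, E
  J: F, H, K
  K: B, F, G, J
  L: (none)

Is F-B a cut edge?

No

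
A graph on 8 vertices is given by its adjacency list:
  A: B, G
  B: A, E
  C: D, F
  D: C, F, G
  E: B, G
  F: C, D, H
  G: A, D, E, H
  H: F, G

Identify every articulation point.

G

Removing G increases the component count from 1 to 2, so G is a cut vertex.
By contrast removing D leaves 1 component; it is not a cut vertex. No other vertex is a cut vertex either.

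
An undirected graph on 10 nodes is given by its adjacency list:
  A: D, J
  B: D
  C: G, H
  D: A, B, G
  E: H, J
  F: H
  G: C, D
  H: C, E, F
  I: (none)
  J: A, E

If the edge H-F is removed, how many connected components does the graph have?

3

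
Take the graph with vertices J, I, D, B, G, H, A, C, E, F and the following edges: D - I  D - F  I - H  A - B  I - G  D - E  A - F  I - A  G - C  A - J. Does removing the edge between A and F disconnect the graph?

No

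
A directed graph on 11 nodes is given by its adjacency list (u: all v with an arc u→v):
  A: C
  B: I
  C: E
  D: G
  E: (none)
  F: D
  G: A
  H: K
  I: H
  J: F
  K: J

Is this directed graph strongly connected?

No

There is no directed path from A to I, so the graph is not strongly connected.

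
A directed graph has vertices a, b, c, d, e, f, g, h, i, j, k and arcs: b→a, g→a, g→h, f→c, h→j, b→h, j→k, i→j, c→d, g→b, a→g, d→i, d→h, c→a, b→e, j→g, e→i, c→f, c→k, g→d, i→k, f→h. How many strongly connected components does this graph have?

{a, b, d, e, g, h, i, j} are all mutually reachable — one SCC of size 8.
{c, f} are all mutually reachable — one SCC of size 2.
{k} is an SCC by itself.
That gives 3 strongly connected components.

3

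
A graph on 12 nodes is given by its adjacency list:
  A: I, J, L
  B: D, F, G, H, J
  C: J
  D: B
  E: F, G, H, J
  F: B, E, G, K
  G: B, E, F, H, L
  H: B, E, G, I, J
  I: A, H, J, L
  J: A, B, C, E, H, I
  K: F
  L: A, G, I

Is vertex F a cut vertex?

Yes

Deleting F raises the number of components from 1 to 2, so F is a cut vertex.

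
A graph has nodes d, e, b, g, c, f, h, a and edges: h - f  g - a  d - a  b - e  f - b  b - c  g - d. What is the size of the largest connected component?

5

Starting from a we can reach a, d, g. That is one component of size 3.
Starting from b we can reach b, c, e, f, h. That is one component of size 5.
The largest has 5 vertices.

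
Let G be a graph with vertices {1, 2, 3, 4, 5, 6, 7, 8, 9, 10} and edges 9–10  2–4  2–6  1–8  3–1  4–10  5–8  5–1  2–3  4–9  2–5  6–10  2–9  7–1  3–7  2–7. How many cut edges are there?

0

The edges on the cycle 2-3-7-2 are not bridges since each lies on that cycle.
Every edge lies on some cycle, so there are no bridges.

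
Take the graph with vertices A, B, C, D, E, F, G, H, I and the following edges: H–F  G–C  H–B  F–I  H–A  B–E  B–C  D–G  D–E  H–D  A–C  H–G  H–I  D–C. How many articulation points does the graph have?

1

Removing H increases the component count from 1 to 2, so H is a cut vertex.
By contrast removing E leaves 1 component; it is not a cut vertex. No other vertex is a cut vertex either.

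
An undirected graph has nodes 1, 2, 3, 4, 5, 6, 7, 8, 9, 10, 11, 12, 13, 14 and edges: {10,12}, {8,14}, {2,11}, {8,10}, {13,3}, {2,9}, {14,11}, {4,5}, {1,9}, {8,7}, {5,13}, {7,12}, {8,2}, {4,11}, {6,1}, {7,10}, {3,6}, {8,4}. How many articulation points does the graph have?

1

Removing 8 increases the component count from 1 to 2, so 8 is a cut vertex.
By contrast removing 9 leaves 1 component; it is not a cut vertex. No other vertex is a cut vertex either.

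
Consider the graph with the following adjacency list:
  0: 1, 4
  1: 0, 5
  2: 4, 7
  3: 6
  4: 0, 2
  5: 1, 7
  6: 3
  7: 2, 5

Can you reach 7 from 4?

Yes

From 4 we can reach 0, 1, 2, 4, 5, 7, which includes 7.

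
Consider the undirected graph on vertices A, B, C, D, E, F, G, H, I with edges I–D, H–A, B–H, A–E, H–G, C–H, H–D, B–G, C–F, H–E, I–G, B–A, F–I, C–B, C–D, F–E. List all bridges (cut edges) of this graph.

The edges on the cycle C-B-G-H-C are not bridges since each lies on that cycle.
Every edge lies on some cycle, so there are no bridges.

none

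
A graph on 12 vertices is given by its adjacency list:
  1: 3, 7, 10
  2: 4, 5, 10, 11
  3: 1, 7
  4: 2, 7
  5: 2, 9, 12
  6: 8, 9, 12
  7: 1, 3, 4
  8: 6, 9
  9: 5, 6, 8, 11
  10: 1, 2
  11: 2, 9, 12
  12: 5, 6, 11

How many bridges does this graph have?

0

The edges on the cycle 9-8-6-9 are not bridges since each lies on that cycle.
Every edge lies on some cycle, so there are no bridges.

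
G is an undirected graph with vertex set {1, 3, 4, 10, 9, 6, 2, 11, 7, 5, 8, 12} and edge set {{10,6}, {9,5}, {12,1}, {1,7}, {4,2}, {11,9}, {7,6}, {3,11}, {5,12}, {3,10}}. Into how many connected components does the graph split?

3

8 is isolated — a component by itself.
Starting from 2 we can reach 2, 4. That is one component of size 2.
Starting from 1 we can reach 1, 3, 5, 6, 7, 9, 10, 11, 12. That is one component of size 9.
Total: 3 components.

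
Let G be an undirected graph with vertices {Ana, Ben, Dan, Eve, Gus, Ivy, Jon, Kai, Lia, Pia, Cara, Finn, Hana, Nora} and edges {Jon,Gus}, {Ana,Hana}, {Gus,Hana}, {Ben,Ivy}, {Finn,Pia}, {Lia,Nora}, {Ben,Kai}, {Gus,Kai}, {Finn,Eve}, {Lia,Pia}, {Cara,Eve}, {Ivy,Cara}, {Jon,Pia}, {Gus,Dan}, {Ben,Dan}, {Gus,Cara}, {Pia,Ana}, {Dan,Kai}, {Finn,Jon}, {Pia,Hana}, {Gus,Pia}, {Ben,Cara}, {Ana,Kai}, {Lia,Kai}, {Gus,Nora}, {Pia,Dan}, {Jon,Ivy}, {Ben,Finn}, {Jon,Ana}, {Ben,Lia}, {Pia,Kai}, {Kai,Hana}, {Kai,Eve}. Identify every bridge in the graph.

none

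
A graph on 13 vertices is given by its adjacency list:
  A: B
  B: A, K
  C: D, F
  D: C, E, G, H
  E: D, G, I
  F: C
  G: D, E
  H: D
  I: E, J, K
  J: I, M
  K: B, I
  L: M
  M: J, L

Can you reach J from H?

Yes

From H we can reach A, B, C, D, E, F, G, H, I, J, K, L, M, which includes J.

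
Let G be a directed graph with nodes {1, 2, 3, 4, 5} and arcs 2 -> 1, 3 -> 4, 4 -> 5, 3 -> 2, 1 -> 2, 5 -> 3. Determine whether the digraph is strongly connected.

No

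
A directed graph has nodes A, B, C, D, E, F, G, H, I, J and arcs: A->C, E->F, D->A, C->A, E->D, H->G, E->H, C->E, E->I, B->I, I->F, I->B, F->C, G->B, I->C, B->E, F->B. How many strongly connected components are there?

2

{A, B, C, D, E, F, G, H, I} are all mutually reachable — one SCC of size 9.
{J} is an SCC by itself.
That gives 2 strongly connected components.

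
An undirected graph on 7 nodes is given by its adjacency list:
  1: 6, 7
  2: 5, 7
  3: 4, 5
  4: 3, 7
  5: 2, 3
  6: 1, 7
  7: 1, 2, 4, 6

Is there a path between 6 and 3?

Yes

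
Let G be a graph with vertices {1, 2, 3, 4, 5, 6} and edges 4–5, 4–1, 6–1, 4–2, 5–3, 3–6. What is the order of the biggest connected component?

6

Starting from 1 we can reach 1, 2, 3, 4, 5, 6. That is one component of size 6.
The largest has 6 vertices.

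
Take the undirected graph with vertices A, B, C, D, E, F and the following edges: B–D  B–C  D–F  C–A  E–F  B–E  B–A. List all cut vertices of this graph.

B

Removing B increases the component count from 1 to 2, so B is a cut vertex.
By contrast removing A leaves 1 component; it is not a cut vertex. No other vertex is a cut vertex either.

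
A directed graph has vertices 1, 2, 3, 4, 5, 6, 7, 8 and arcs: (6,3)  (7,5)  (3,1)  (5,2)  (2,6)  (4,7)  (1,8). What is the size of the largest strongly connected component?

{5} is an SCC by itself.
{6} is an SCC by itself.
{7} is an SCC by itself.
{4} is an SCC by itself.
{2} is an SCC by itself.
(and 3 more singleton SCCs)
The largest has 1 vertex.

1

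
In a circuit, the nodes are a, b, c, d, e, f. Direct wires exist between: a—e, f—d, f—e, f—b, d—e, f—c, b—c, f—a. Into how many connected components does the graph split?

1

Starting from a we can reach a, b, c, d, e, f. That is one component of size 6.
Total: 1 component.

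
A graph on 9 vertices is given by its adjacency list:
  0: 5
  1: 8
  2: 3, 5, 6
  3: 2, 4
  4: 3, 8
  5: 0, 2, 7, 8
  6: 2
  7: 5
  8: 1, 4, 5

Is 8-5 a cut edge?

No

After removing 8-5, the path 8-4-3-2-5 still connects them, so the edge is not a bridge.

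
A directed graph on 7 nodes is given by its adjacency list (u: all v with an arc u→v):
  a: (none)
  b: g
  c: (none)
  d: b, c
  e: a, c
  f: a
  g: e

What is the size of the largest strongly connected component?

{f} is an SCC by itself.
{d} is an SCC by itself.
{e} is an SCC by itself.
{b} is an SCC by itself.
{c} is an SCC by itself.
(and 2 more singleton SCCs)
The largest has 1 vertex.

1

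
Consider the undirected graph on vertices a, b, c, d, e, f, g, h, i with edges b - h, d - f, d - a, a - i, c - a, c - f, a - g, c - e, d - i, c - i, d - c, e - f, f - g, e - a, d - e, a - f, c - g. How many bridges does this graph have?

1

The edges on the cycle d-c-e-a-d are not bridges since each lies on that cycle.
But removing h - b disconnects h from b — this is a bridge.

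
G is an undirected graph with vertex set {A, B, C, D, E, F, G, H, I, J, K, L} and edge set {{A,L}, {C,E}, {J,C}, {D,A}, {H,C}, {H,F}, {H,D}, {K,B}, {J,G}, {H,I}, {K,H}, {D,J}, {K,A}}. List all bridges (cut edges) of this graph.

The edges on the cycle H-D-J-C-H are not bridges since each lies on that cycle.
But removing G–J disconnects G from J; removing C–E disconnects C from E; removing K–B disconnects K from B; removing L–A disconnects L from A — these are bridges.
In total 6 edges are bridges.

A-L, B-K, C-E, F-H, G-J, H-I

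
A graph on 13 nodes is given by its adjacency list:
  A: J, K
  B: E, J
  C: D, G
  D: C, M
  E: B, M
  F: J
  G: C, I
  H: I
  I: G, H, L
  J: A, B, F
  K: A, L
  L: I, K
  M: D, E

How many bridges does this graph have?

The edges on the cycle A-K-L-I-G-C-D-M-E-B-J-A are not bridges since each lies on that cycle.
But removing I-H disconnects I from H; removing J-F disconnects J from F — these are bridges.
That makes 2 bridges.

2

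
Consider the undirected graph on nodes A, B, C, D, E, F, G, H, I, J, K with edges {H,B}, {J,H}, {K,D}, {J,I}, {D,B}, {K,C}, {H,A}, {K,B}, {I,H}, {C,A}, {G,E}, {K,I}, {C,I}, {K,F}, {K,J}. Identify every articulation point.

K

Removing K increases the component count from 2 to 3, so K is a cut vertex.
By contrast removing A leaves 2 components; it is not a cut vertex. No other vertex is a cut vertex either.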